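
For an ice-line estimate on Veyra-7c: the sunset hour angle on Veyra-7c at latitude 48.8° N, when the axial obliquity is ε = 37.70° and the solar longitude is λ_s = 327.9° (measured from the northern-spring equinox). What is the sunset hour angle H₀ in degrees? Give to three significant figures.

Solar declination: sin δ = sin ε · sin λ_s = sin 37.70° × sin 327.9° = -0.32496, so δ = -18.963°.
cos H₀ = −tan φ · tan δ = −tan(+48.8°) × tan(-18.963°) = 0.3925, so H₀ = 1.1674 rad = 66.89°.

H₀ = 66.9°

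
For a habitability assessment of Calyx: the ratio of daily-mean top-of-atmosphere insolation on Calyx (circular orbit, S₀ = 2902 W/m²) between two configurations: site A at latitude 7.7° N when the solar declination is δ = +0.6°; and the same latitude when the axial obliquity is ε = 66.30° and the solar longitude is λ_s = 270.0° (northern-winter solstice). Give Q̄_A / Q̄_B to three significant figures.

Q̄_A / Q̄_B ≈ 4.42

— Configuration A (φ=+7.7°):
cos H₀ = −tan(+7.7°) tan(+0.600°) = -0.0014, H₀ = 1.5722 rad.
Bracket: H₀ sin φ sin δ + cos φ cos δ sin H₀ = 1.5722×0.13399×0.01047 + 0.99098×0.99995×1.00000 = 0.002206 + 0.990930 = 0.993136.
Q̄ = (S₀/π) × [bracket] = (2902/π) × 0.993136 = 917.39 W/m².
— Configuration B (φ=+7.7°):
Solar declination: sin δ = sin ε · sin λ_s = sin 66.30° × sin 270.0° = -0.91566, so δ = -66.300°.
cos H₀ = −tan(+7.7°) tan(-66.300°) = 0.3080, H₀ = 1.2577 rad.
Bracket: H₀ sin φ sin δ + cos φ cos δ sin H₀ = 1.2577×0.13399×-0.91566 + 0.99098×0.40195×0.95138 = -0.154306 + 0.378958 = 0.224652.
Q̄ = (S₀/π) × [bracket] = (2902/π) × 0.224652 = 207.52 W/m².
Ratio Q̄_A / Q̄_B = 917.39 / 207.52 = 4.421.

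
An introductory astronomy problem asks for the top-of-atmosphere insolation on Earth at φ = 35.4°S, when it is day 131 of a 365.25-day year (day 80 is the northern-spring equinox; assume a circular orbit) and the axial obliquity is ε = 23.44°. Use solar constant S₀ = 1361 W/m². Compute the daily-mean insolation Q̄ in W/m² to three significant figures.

Q̄ ≈ 224 W/m²

Solar longitude: λ_s = 360° × (131 − 80)/365.25 = 50.267°.
sin δ = sin 23.44° × sin 50.267° = 0.30591, so δ = +17.813°.
cos H₀ = −tan(-35.4°) tan(+17.813°) = 0.2283, H₀ = 1.3404 rad.
Bracket: H₀ sin φ sin δ + cos φ cos δ sin H₀ = 1.3404×-0.57928×0.30591 + 0.81513×0.95206×0.97358 = -0.237529 + 0.755549 = 0.518020.
Q̄ = (S₀/π) × [bracket] = (1361/π) × 0.518020 = 224.4 W/m².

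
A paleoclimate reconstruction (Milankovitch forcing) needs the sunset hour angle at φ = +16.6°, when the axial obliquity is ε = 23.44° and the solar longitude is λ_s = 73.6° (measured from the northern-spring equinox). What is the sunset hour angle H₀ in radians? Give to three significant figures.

H₀ = 1.69 rad

Solar declination: sin δ = sin ε · sin λ_s = sin 23.44° × sin 73.6° = 0.38160, so δ = +22.433°.
cos H₀ = −tan φ · tan δ = −tan(+16.6°) × tan(+22.433°) = -0.1231, so H₀ = 1.6942 rad = 97.07°.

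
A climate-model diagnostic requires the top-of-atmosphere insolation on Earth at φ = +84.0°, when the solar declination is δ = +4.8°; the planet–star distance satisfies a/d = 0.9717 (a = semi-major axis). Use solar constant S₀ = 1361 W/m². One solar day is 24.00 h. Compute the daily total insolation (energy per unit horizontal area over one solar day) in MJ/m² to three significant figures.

cos H₀ = −tan(+84.0°) tan(+4.800°) = -0.7989, H₀ = 2.4963 rad.
Bracket: H₀ sin φ sin δ + cos φ cos δ sin H₀ = 2.4963×0.99452×0.08368 + 0.10453×0.99649×0.60141 = 0.207746 + 0.062645 = 0.270391.
Inverse-square distance factor (a/d)² = 0.9717² = 0.944201.
Q̄ = (S₀/π) × 0.944201 × [bracket] = (1361/π) × 0.944201 × 0.270391 = 110.60 W/m².
Daily total = Q̄ × 24.00 h × 3600 s/h = 110.60 × 24.00 × 3600 / 10⁶ = 9.556 MJ/m².

9.56 MJ/m²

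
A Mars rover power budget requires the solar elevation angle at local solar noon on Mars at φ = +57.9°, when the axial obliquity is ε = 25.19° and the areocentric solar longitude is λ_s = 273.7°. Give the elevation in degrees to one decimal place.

sin δ = sin 25.19° × sin 273.7° = -0.42473, so δ = -25.134°.
At local noon the hour angle is zero, so the zenith angle equals |φ − δ| = |+57.9° − (-25.134°)| = 83.034°.
Elevation = 90° − 83.034° = 7.0°.

7.0°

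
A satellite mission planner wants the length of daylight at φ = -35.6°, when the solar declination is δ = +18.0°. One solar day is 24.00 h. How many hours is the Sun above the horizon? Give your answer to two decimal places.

cos H₀ = −tan φ · tan δ = −tan(-35.6°) × tan(+18.000°) = 0.2326, so H₀ = 1.3360 rad = 76.55°.
Daylight = 2H₀/(2π) × 24.00 h = (1.3360/π) × 24.00 = 10.21 h.

10.21 h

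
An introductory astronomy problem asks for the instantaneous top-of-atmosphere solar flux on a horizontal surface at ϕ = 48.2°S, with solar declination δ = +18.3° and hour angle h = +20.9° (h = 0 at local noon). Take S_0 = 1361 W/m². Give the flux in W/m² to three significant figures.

486 W/m²

cos θ_z = sin ϕ sin δ + cos ϕ cos δ cos h = -0.234074 + 0.591186 = 0.357112.
Flux = S_0 · cos θ_z = 1361 × 0.357112 = 486.0 W/m².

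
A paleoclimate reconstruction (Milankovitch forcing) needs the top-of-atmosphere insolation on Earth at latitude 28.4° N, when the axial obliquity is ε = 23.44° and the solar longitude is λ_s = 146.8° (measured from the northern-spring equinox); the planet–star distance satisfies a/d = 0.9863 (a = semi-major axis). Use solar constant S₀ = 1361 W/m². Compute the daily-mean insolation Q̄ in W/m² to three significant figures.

Solar declination: sin δ = sin ε · sin λ_s = sin 23.44° × sin 146.8° = 0.21781, so δ = +12.581°.
cos H₀ = −tan(+28.4°) tan(+12.581°) = -0.1207, H₀ = 1.6918 rad.
Bracket: H₀ sin φ sin δ + cos φ cos δ sin H₀ = 1.6918×0.47562×0.21781 + 0.87965×0.97599×0.99269 = 0.175262 + 0.852254 = 1.027516.
Inverse-square distance factor (a/d)² = 0.9863² = 0.972788.
Q̄ = (S₀/π) × 0.972788 × [bracket] = (1361/π) × 0.972788 × 1.027516 = 433.0 W/m².

Q̄ ≈ 433 W/m²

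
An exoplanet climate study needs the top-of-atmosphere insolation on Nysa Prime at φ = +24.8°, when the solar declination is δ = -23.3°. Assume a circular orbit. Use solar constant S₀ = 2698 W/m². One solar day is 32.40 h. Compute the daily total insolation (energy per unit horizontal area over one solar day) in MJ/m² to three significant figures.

59.1 MJ/m²

cos H₀ = −tan(+24.8°) tan(-23.300°) = 0.1990, H₀ = 1.3705 rad.
Bracket: H₀ sin φ sin δ + cos φ cos δ sin H₀ = 1.3705×0.41945×-0.39555 + 0.90778×0.91845×0.98000 = -0.227384 + 0.817076 = 0.589692.
Q̄ = (S₀/π) × [bracket] = (2698/π) × 0.589692 = 506.43 W/m².
Daily total = Q̄ × 32.40 h × 3600 s/h = 506.43 × 32.40 × 3600 / 10⁶ = 59.07 MJ/m².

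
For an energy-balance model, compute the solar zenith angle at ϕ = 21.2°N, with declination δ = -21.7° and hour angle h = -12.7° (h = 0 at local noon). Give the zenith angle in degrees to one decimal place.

θ_z = 44.7°

cos θ_z = sin ϕ sin δ + cos ϕ cos δ cos h = -0.133710 + 0.845059 = 0.711349.
θ_z = arccos(0.711349) = 44.7°.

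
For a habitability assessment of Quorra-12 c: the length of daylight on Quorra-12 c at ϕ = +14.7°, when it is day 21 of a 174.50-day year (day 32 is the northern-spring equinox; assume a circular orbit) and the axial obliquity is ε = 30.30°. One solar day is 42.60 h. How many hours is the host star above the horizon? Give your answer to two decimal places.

20.59 h

Solar longitude: L_s = 360° × (21 − 32)/174.50 = -22.693°, i.e. -22.693° + 360° = 337.307°.
sin δ = sin 30.30° × sin 337.307° = -0.19465, so δ = -11.224°.
cos h₀ = −tan ϕ · tan δ = −tan(+14.7°) × tan(-11.224°) = 0.0521, so h₀ = 1.5187 rad = 87.02°.
Daylight = 2h₀/(2π) × 42.60 h = (1.5187/π) × 42.60 = 20.59 h.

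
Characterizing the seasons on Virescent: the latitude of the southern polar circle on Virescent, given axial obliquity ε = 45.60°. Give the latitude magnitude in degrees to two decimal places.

44.40°

The polar circle is the lowest latitude that experiences at least one full rotation of continuous darkness at the northern-summer solstice; it lies at |ϕ| = 90° − ε = 90° − 45.60° = 44.40°.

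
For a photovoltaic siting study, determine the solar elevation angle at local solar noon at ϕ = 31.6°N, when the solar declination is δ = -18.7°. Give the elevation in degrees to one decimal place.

At local noon the hour angle is zero, so the zenith angle equals |ϕ − δ| = |+31.6° − (-18.700°)| = 50.300°.
Elevation = 90° − 50.300° = 39.7°.

39.7°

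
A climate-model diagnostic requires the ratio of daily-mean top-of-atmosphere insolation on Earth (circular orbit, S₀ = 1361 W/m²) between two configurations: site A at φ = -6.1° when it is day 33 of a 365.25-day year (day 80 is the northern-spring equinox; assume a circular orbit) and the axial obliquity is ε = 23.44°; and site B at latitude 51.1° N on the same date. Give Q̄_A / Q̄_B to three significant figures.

Q̄_A / Q̄_B ≈ 3.43

— Configuration A (φ=-6.1°):
Solar longitude: λ_s = 360° × (33 − 80)/365.25 = -46.324°, i.e. -46.324° + 360° = 313.676°.
sin δ = sin 23.44° × sin 313.676° = -0.28771, so δ = -16.721°.
cos H₀ = −tan(-6.1°) tan(-16.721°) = -0.0321, H₀ = 1.6029 rad.
Bracket: H₀ sin φ sin δ + cos φ cos δ sin H₀ = 1.6029×-0.10626×-0.28771 + 0.99434×0.95772×0.99948 = 0.049004 + 0.951804 = 1.000808.
Q̄ = (S₀/π) × [bracket] = (1361/π) × 1.000808 = 433.57 W/m².
— Configuration B (φ=+51.1°):
cos H₀ = −tan(+51.1°) tan(-16.721°) = 0.3723, H₀ = 1.1893 rad.
Bracket: H₀ sin φ sin δ + cos φ cos δ sin H₀ = 1.1893×0.77824×-0.28771 + 0.62796×0.95772×0.92811 = -0.266293 + 0.558174 = 0.291881.
Q̄ = (S₀/π) × [bracket] = (1361/π) × 0.291881 = 126.45 W/m².
Ratio Q̄_A / Q̄_B = 433.57 / 126.45 = 3.429.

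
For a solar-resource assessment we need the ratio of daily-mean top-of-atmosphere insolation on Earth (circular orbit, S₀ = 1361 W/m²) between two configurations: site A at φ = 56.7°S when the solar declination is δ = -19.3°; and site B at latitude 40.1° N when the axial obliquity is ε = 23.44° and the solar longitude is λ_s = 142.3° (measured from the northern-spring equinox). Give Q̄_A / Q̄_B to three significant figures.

— Configuration A (φ=-56.7°):
cos H₀ = −tan(-56.7°) tan(-19.300°) = -0.5331, H₀ = 2.1331 rad.
Bracket: H₀ sin φ sin δ + cos φ cos δ sin H₀ = 2.1331×-0.83581×-0.33051 + 0.54902×0.94380×0.84604 = 0.589255 + 0.438388 = 1.027643.
Q̄ = (S₀/π) × [bracket] = (1361/π) × 1.027643 = 445.20 W/m².
— Configuration B (φ=+40.1°):
Solar declination: sin δ = sin ε · sin λ_s = sin 23.44° × sin 142.3° = 0.24326, so δ = +14.079°.
cos H₀ = −tan(+40.1°) tan(+14.079°) = -0.2112, H₀ = 1.7836 rad.
Bracket: H₀ sin φ sin δ + cos φ cos δ sin H₀ = 1.7836×0.64412×0.24326 + 0.76492×0.96996×0.97745 = 0.279470 + 0.725211 = 1.004681.
Q̄ = (S₀/π) × [bracket] = (1361/π) × 1.004681 = 435.25 W/m².
Ratio Q̄_A / Q̄_B = 445.20 / 435.25 = 1.023.

Q̄_A / Q̄_B ≈ 1.02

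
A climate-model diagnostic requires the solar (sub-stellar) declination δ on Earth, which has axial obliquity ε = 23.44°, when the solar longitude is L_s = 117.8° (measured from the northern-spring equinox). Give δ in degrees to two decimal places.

sin δ = sin ε · sin L_s = sin 23.44° × sin 117.8° = 0.351876.
δ = arcsin(0.351876) = +20.60°.

δ = +20.60°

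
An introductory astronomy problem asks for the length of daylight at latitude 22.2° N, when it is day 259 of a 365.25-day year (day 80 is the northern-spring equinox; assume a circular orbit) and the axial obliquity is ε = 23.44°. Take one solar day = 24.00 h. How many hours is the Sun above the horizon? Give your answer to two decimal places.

Solar longitude: λ_s = 360° × (259 − 80)/365.25 = 176.427°.
sin δ = sin 23.44° × sin 176.427° = 0.02479, so δ = +1.420°.
cos H₀ = −tan φ · tan δ = −tan(+22.2°) × tan(+1.420°) = -0.0101, so H₀ = 1.5809 rad = 90.58°.
Daylight = 2H₀/(2π) × 24.00 h = (1.5809/π) × 24.00 = 12.08 h.

12.08 h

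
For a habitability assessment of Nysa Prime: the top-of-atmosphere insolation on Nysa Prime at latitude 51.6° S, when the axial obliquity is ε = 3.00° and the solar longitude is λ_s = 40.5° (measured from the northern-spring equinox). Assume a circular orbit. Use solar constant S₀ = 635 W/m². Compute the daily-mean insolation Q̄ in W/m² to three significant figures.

Q̄ ≈ 117 W/m²

Solar declination: sin δ = sin ε · sin λ_s = sin 3.00° × sin 40.5° = 0.03399, so δ = +1.948°.
cos H₀ = −tan(-51.6°) tan(+1.948°) = 0.0429, H₀ = 1.5279 rad.
Bracket: H₀ sin φ sin δ + cos φ cos δ sin H₀ = 1.5279×-0.78369×0.03399 + 0.62115×0.99942×0.99908 = -0.040700 + 0.620219 = 0.579519.
Q̄ = (S₀/π) × [bracket] = (635/π) × 0.579519 = 117.1 W/m².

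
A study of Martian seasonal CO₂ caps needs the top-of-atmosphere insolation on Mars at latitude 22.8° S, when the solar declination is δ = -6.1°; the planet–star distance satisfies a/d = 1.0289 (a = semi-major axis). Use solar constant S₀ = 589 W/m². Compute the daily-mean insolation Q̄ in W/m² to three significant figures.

Q̄ ≈ 195 W/m²

cos H₀ = −tan(-22.8°) tan(-6.100°) = -0.0449, H₀ = 1.6157 rad.
Bracket: H₀ sin φ sin δ + cos φ cos δ sin H₀ = 1.6157×-0.38752×-0.10626 + 0.92186×0.99434×0.99899 = 0.066531 + 0.915716 = 0.982247.
Inverse-square distance factor (a/d)² = 1.0289² = 1.058635.
Q̄ = (S₀/π) × 1.058635 × [bracket] = (589/π) × 1.058635 × 0.982247 = 195.0 W/m².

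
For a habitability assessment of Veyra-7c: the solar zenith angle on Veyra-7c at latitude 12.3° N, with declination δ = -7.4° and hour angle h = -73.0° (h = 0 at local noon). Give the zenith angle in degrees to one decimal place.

θ_z = 75.2°

cos θ_z = sin φ sin δ + cos φ cos δ cos h = -0.027437 + 0.283281 = 0.255844.
θ_z = arccos(0.255844) = 75.2°.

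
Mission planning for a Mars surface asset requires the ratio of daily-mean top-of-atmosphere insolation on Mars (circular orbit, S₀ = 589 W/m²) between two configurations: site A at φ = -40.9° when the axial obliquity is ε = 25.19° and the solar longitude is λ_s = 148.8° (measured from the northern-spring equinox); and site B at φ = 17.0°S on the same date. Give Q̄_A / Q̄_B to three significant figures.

Q̄_A / Q̄_B ≈ 0.629

— Configuration A (φ=-40.9°):
Solar declination: sin δ = sin ε · sin λ_s = sin 25.19° × sin 148.8° = 0.22048, so δ = +12.737°.
cos H₀ = −tan(-40.9°) tan(+12.737°) = 0.1958, H₀ = 1.3737 rad.
Bracket: H₀ sin φ sin δ + cos φ cos δ sin H₀ = 1.3737×-0.65474×0.22048 + 0.75585×0.97539×0.98064 = -0.198303 + 0.722975 = 0.524672.
Q̄ = (S₀/π) × [bracket] = (589/π) × 0.524672 = 98.368 W/m².
— Configuration B (φ=-17.0°):
cos H₀ = −tan(-17.0°) tan(+12.737°) = 0.0691, H₀ = 1.5016 rad.
Bracket: H₀ sin φ sin δ + cos φ cos δ sin H₀ = 1.5016×-0.29237×0.22048 + 0.95630×0.97539×0.99761 = -0.096796 + 0.930536 = 0.833740.
Q̄ = (S₀/π) × [bracket] = (589/π) × 0.833740 = 156.31 W/m².
Ratio Q̄_A / Q̄_B = 98.368 / 156.31 = 0.6293.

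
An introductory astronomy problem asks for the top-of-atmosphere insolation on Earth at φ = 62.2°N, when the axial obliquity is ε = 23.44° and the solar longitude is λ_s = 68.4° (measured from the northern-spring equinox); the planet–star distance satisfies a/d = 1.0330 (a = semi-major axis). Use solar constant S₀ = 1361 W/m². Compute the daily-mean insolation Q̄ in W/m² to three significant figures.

Q̄ ≈ 498 W/m²

Solar declination: sin δ = sin ε · sin λ_s = sin 23.44° × sin 68.4° = 0.36985, so δ = +21.707°.
cos H₀ = −tan(+62.2°) tan(+21.707°) = -0.7550, H₀ = 2.4265 rad.
Bracket: H₀ sin φ sin δ + cos φ cos δ sin H₀ = 2.4265×0.88458×0.36985 + 0.46639×0.92909×0.65569 = 0.793858 + 0.284122 = 1.077980.
Inverse-square distance factor (a/d)² = 1.0330² = 1.067089.
Q̄ = (S₀/π) × 1.067089 × [bracket] = (1361/π) × 1.067089 × 1.077980 = 498.3 W/m².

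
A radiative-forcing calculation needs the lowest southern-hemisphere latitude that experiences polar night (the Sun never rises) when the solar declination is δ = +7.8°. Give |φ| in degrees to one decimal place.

|φ| = 82.2°

Polar night requires cos H₀ = −tan φ tan δ ≥ 1, i.e. tan φ tan δ ≤ −1.
The boundary is |tan φ| · |tan δ| = 1, so |φ| = 90° − |δ| = 90° − 7.8° = 82.2° in the southern hemisphere.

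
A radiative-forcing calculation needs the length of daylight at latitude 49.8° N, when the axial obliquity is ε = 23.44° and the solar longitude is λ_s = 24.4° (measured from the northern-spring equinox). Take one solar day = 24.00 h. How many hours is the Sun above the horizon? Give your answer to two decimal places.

Solar declination: sin δ = sin ε · sin λ_s = sin 23.44° × sin 24.4° = 0.16433, so δ = +9.458°.
cos H₀ = −tan φ · tan δ = −tan(+49.8°) × tan(+9.458°) = -0.1971, so H₀ = 1.7692 rad = 101.37°.
Daylight = 2H₀/(2π) × 24.00 h = (1.7692/π) × 24.00 = 13.52 h.

13.52 h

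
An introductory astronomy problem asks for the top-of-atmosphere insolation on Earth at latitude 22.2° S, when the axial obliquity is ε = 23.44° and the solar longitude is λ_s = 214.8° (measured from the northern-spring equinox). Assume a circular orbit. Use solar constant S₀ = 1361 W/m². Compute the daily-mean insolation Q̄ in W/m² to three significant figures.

Solar declination: sin δ = sin ε · sin λ_s = sin 23.44° × sin 214.8° = -0.22702, so δ = -13.122°.
cos H₀ = −tan(-22.2°) tan(-13.122°) = -0.0951, H₀ = 1.6661 rad.
Bracket: H₀ sin φ sin δ + cos φ cos δ sin H₀ = 1.6661×-0.37784×-0.22702 + 0.92587×0.97389×0.99546 = 0.142913 + 0.897602 = 1.040515.
Q̄ = (S₀/π) × [bracket] = (1361/π) × 1.040515 = 450.8 W/m².

Q̄ ≈ 451 W/m²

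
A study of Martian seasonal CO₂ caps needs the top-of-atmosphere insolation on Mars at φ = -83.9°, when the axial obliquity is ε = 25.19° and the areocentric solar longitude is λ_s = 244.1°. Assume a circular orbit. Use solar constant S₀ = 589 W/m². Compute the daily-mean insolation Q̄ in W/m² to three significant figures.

sin δ = sin 25.19° × sin 244.1° = -0.38287, so δ = -22.512°.
cos H₀ = −tan(-83.9°) tan(-22.512°) = -3.8781 ≤ −1 ⇒ polar day, H₀ = π.
Bracket: H₀ sin φ sin δ + cos φ cos δ sin H₀ = 3.1416×-0.99434×-0.38287 + 0.10626×0.92380×0.00000 = 1.196016 + 0.000000 = 1.196016.
Q̄ = (S₀/π) × [bracket] = (589/π) × 1.196016 = 224.2 W/m².

Q̄ ≈ 224 W/m²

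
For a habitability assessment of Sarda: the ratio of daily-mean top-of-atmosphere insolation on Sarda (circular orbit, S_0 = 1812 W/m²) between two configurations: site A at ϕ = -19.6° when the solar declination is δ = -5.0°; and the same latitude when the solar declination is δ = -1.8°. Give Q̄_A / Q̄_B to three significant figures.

— Configuration A (ϕ=-19.6°):
cos h₀ = −tan(-19.6°) tan(-5.000°) = -0.0312, h₀ = 1.6020 rad.
Bracket: h₀ sin ϕ sin δ + cos ϕ cos δ sin h₀ = 1.6020×-0.33545×-0.08716 + 0.94206×0.99619×0.99951 = 0.046839 + 0.938011 = 0.984850.
Q̄ = (S_0/π) × [bracket] = (1812/π) × 0.984850 = 568.04 W/m².
— Configuration B (ϕ=-19.6°):
cos h₀ = −tan(-19.6°) tan(-1.800°) = -0.0112, h₀ = 1.5820 rad.
Bracket: h₀ sin ϕ sin δ + cos ϕ cos δ sin h₀ = 1.5820×-0.33545×-0.03141 + 0.94206×0.99951×0.99994 = 0.016669 + 0.941542 = 0.958211.
Q̄ = (S_0/π) × [bracket] = (1812/π) × 0.958211 = 552.67 W/m².
Ratio Q̄_A / Q̄_B = 568.04 / 552.67 = 1.028.

Q̄_A / Q̄_B ≈ 1.03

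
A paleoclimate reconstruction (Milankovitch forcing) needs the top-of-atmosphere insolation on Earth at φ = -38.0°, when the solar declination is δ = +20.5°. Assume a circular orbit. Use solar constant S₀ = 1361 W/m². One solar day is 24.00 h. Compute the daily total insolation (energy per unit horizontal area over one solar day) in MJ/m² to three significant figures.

16.1 MJ/m²

cos H₀ = −tan(-38.0°) tan(+20.500°) = 0.2921, H₀ = 1.2744 rad.
Bracket: H₀ sin φ sin δ + cos φ cos δ sin H₀ = 1.2744×-0.61566×0.35021 + 0.78801×0.93667×0.95638 = -0.274774 + 0.705909 = 0.431135.
Q̄ = (S₀/π) × [bracket] = (1361/π) × 0.431135 = 186.78 W/m².
Daily total = Q̄ × 24.00 h × 3600 s/h = 186.78 × 24.00 × 3600 / 10⁶ = 16.14 MJ/m².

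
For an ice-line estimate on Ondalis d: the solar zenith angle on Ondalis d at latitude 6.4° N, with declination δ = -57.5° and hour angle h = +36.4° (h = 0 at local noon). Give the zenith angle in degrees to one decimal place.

θ_z = 70.4°

cos θ_z = sin ϕ sin δ + cos ϕ cos δ cos h = -0.094012 + 0.429774 = 0.335762.
θ_z = arccos(0.335762) = 70.4°.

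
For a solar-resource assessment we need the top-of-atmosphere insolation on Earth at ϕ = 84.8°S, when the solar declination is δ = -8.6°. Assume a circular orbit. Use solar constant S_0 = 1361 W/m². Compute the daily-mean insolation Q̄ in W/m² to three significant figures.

cos h₀ = −tan(-84.8°) tan(-8.600°) = -1.6618 ≤ −1 ⇒ polar day, h₀ = π.
Bracket: h₀ sin ϕ sin δ + cos ϕ cos δ sin h₀ = 3.1416×-0.99588×-0.14954 + 0.09063×0.98876×0.00000 = 0.467859 + 0.000000 = 0.467859.
Q̄ = (S_0/π) × [bracket] = (1361/π) × 0.467859 = 202.7 W/m².

Q̄ ≈ 203 W/m²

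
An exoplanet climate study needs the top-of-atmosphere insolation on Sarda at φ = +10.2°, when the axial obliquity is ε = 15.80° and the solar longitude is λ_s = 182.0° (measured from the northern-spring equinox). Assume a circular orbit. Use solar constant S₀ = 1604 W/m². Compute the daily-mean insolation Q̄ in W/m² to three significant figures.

Q̄ ≈ 501 W/m²

Solar declination: sin δ = sin ε · sin λ_s = sin 15.80° × sin 182.0° = -0.00950, so δ = -0.544°.
cos H₀ = −tan(+10.2°) tan(-0.544°) = 0.0017, H₀ = 1.5691 rad.
Bracket: H₀ sin φ sin δ + cos φ cos δ sin H₀ = 1.5691×0.17708×-0.00950 + 0.98420×0.99995×1.00000 = -0.002640 + 0.984151 = 0.981511.
Q̄ = (S₀/π) × [bracket] = (1604/π) × 0.981511 = 501.1 W/m².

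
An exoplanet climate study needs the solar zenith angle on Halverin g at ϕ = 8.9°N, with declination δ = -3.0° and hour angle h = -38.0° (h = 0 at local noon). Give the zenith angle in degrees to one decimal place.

cos θ_z = sin ϕ sin δ + cos ϕ cos δ cos h = -0.008097 + 0.777456 = 0.769359.
θ_z = arccos(0.769359) = 39.7°.

θ_z = 39.7°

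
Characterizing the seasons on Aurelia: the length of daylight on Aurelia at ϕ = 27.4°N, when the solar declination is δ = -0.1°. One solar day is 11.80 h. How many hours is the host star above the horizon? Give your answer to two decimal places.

cos h₀ = −tan ϕ · tan δ = −tan(+27.4°) × tan(-0.100°) = 0.0009, so h₀ = 1.5699 rad = 89.95°.
Daylight = 2h₀/(2π) × 11.80 h = (1.5699/π) × 11.80 = 5.90 h.

5.90 h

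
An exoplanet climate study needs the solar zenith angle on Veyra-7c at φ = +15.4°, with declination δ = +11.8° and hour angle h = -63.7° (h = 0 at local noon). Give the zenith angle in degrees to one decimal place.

θ_z = 61.8°

cos θ_z = sin φ sin δ + cos φ cos δ cos h = 0.054305 + 0.418136 = 0.472441.
θ_z = arccos(0.472441) = 61.8°.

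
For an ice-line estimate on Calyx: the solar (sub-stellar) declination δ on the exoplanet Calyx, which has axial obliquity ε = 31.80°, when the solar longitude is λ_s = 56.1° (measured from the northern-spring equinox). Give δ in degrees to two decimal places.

sin δ = sin ε · sin λ_s = sin 31.80° × sin 56.1° = 0.437380.
δ = arcsin(0.437380) = +25.94°.

δ = +25.94°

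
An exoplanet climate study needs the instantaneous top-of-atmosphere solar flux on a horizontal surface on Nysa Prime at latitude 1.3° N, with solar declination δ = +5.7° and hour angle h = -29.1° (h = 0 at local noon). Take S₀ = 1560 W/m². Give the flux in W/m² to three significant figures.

1.36e+03 W/m²

cos θ_z = sin φ sin δ + cos φ cos δ cos h = 0.002253 + 0.869228 = 0.871481.
Flux = S₀ · cos θ_z = 1560 × 0.871481 = 1360 W/m².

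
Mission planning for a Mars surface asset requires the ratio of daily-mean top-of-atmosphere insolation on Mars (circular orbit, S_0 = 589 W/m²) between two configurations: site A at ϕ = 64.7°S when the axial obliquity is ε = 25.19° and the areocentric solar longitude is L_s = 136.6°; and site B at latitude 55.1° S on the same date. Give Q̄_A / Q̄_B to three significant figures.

— Configuration A (ϕ=-64.7°):
sin δ = sin 25.19° × sin 136.6° = 0.29244, so δ = +17.004°.
cos h₀ = −tan(-64.7°) tan(+17.004°) = 0.6469, h₀ = 0.8672 rad.
Bracket: h₀ sin ϕ sin δ + cos ϕ cos δ sin h₀ = 0.8672×-0.90408×0.29244 + 0.42736×0.95628×0.76254 = -0.229278 + 0.311632 = 0.082354.
Q̄ = (S_0/π) × [bracket] = (589/π) × 0.082354 = 15.440 W/m².
— Configuration B (ϕ=-55.1°):
cos h₀ = −tan(-55.1°) tan(+17.004°) = 0.4384, h₀ = 1.1170 rad.
Bracket: h₀ sin ϕ sin δ + cos ϕ cos δ sin h₀ = 1.1170×-0.82015×0.29244 + 0.57215×0.95628×0.89880 = -0.267906 + 0.491765 = 0.223859.
Q̄ = (S_0/π) × [bracket] = (589/π) × 0.223859 = 41.970 W/m².
Ratio Q̄_A / Q̄_B = 15.440 / 41.970 = 0.3679.

Q̄_A / Q̄_B ≈ 0.368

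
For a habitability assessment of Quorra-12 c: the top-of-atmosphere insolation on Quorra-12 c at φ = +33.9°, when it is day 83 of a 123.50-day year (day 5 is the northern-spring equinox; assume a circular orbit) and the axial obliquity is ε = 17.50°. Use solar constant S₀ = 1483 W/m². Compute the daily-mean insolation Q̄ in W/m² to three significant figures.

Solar longitude: λ_s = 360° × (83 − 5)/123.50 = 227.368°.
sin δ = sin 17.50° × sin 227.368° = -0.22124, so δ = -12.782°.
cos H₀ = −tan(+33.9°) tan(-12.782°) = 0.1524, H₀ = 1.4178 rad.
Bracket: H₀ sin φ sin δ + cos φ cos δ sin H₀ = 1.4178×0.55775×-0.22124 + 0.83001×0.97522×0.98831 = -0.174952 + 0.799980 = 0.625028.
Q̄ = (S₀/π) × [bracket] = (1483/π) × 0.625028 = 295.0 W/m².

Q̄ ≈ 295 W/m²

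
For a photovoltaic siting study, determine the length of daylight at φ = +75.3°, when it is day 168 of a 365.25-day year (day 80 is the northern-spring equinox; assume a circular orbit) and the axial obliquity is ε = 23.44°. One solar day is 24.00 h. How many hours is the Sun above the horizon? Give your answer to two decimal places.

Solar longitude: λ_s = 360° × (168 − 80)/365.25 = 86.735°.
sin δ = sin 23.44° × sin 86.735° = 0.39714, so δ = +23.400°.
Sunrise equation: cos H₀ = −tan φ · tan δ = -1.6495 ≤ −1, so the Sun never sets (polar day) and H₀ = π.
Daylight = 2H₀/(2π) × 24.00 h = (3.1416/π) × 24.00 = 24.00 h.

24.00 h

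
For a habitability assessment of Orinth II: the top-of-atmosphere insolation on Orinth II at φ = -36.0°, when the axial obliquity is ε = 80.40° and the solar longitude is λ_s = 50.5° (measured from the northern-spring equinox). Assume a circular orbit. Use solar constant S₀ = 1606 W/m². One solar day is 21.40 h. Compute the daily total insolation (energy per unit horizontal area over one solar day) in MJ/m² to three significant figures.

Solar declination: sin δ = sin ε · sin λ_s = sin 80.40° × sin 50.5° = 0.76082, so δ = +49.536°.
cos H₀ = −tan(-36.0°) tan(+49.536°) = 0.8518, H₀ = 0.5514 rad.
Bracket: H₀ sin φ sin δ + cos φ cos δ sin H₀ = 0.5514×-0.58779×0.76082 + 0.80902×0.64896×0.52392 = -0.246587 + 0.275069 = 0.028482.
Q̄ = (S₀/π) × [bracket] = (1606/π) × 0.028482 = 14.560 W/m².
Daily total = Q̄ × 21.40 h × 3600 s/h = 14.560 × 21.40 × 3600 / 10⁶ = 1.122 MJ/m².

1.12 MJ/m²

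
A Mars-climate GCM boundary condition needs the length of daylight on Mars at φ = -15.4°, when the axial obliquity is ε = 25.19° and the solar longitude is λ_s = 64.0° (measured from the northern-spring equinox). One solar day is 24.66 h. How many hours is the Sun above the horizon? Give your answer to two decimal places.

11.43 h

Solar declination: sin δ = sin ε · sin λ_s = sin 25.19° × sin 64.0° = 0.38255, so δ = +22.491°.
cos H₀ = −tan φ · tan δ = −tan(-15.4°) × tan(+22.491°) = 0.1140, so H₀ = 1.4565 rad = 83.45°.
Daylight = 2H₀/(2π) × 24.66 h = (1.4565/π) × 24.66 = 11.43 h.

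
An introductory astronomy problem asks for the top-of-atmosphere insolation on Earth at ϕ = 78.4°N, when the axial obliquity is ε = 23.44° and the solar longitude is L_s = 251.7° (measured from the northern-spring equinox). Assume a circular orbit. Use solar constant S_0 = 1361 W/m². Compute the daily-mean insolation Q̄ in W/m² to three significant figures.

Q̄ ≈ 0.00 W/m²

Solar declination: sin δ = sin ε · sin L_s = sin 23.44° × sin 251.7° = -0.37767, so δ = -22.189°.
cos h₀ = −tan(+78.4°) tan(-22.189°) = 1.9870 ≥ 1 ⇒ polar night, h₀ = 0 and Q̄ = 0.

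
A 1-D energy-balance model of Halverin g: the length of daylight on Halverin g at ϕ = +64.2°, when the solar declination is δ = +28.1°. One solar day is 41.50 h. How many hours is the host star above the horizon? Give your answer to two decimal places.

41.50 h

Sunrise equation: cos h₀ = −tan ϕ · tan δ = -1.1045 ≤ −1, so the host star never sets (polar day) and h₀ = π.
Daylight = 2h₀/(2π) × 41.50 h = (3.1416/π) × 41.50 = 41.50 h.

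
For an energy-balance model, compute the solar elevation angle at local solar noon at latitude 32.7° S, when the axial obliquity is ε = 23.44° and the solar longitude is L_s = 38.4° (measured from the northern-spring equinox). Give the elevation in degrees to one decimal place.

43.0°

Solar declination: sin δ = sin ε · sin L_s = sin 23.44° × sin 38.4° = 0.24709, so δ = +14.305°.
At local noon the hour angle is zero, so the zenith angle equals |ϕ − δ| = |-32.7° − (+14.305°)| = 47.005°.
Elevation = 90° − 47.005° = 43.0°.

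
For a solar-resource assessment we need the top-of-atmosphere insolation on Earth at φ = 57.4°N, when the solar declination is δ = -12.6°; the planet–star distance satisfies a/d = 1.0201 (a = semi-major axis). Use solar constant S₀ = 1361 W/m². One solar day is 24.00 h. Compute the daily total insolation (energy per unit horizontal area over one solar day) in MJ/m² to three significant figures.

10.5 MJ/m²

cos H₀ = −tan(+57.4°) tan(-12.600°) = 0.3495, H₀ = 1.2137 rad.
Bracket: H₀ sin φ sin δ + cos φ cos δ sin H₀ = 1.2137×0.84245×-0.21814 + 0.53877×0.97592×0.93693 = -0.223044 + 0.492634 = 0.269590.
Inverse-square distance factor (a/d)² = 1.0201² = 1.040604.
Q̄ = (S₀/π) × 1.040604 × [bracket] = (1361/π) × 1.040604 × 0.269590 = 121.53 W/m².
Daily total = Q̄ × 24.00 h × 3600 s/h = 121.53 × 24.00 × 3600 / 10⁶ = 10.50 MJ/m².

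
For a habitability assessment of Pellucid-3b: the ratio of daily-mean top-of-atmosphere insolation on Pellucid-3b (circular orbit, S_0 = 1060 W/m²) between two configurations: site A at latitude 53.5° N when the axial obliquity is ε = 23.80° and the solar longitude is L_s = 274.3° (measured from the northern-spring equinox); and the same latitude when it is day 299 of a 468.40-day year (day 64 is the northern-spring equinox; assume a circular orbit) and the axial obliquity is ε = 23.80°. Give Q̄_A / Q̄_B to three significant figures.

Q̄_A / Q̄_B ≈ 0.230

— Configuration A (ϕ=+53.5°):
Solar declination: sin δ = sin ε · sin L_s = sin 23.80° × sin 274.3° = -0.40241, so δ = -23.729°.
cos h₀ = −tan(+53.5°) tan(-23.729°) = 0.5940, h₀ = 0.9347 rad.
Bracket: h₀ sin ϕ sin δ + cos ϕ cos δ sin h₀ = 0.9347×0.80386×-0.40241 + 0.59482×0.91546×0.80443 = -0.302358 + 0.438039 = 0.135681.
Q̄ = (S_0/π) × [bracket] = (1060/π) × 0.135681 = 45.780 W/m².
— Configuration B (ϕ=+53.5°):
Solar longitude: L_s = 360° × (299 − 64)/468.40 = 180.615°.
sin δ = sin 23.80° × sin 180.615° = -0.00433, so δ = -0.248°.
cos h₀ = −tan(+53.5°) tan(-0.248°) = 0.0059, h₀ = 1.5649 rad.
Bracket: h₀ sin ϕ sin δ + cos ϕ cos δ sin h₀ = 1.5649×0.80386×-0.00433 + 0.59482×0.99999×0.99998 = -0.005447 + 0.594802 = 0.589355.
Q̄ = (S_0/π) × [bracket] = (1060/π) × 0.589355 = 198.85 W/m².
Ratio Q̄_A / Q̄_B = 45.780 / 198.85 = 0.2302.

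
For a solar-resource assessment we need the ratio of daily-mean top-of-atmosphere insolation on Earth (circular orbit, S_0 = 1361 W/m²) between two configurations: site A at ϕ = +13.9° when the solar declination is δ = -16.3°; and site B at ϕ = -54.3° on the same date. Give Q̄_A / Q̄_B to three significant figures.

Q̄_A / Q̄_B ≈ 0.858

— Configuration A (ϕ=+13.9°):
cos h₀ = −tan(+13.9°) tan(-16.300°) = 0.0724, h₀ = 1.4984 rad.
Bracket: h₀ sin ϕ sin δ + cos ϕ cos δ sin h₀ = 1.4984×0.24023×-0.28067 + 0.97072×0.95981×0.99738 = -0.101030 + 0.929266 = 0.828236.
Q̄ = (S_0/π) × [bracket] = (1361/π) × 0.828236 = 358.81 W/m².
— Configuration B (ϕ=-54.3°):
cos h₀ = −tan(-54.3°) tan(-16.300°) = -0.4069, h₀ = 1.9899 rad.
Bracket: h₀ sin ϕ sin δ + cos ϕ cos δ sin h₀ = 1.9899×-0.81208×-0.28067 + 0.58354×0.95981×0.91345 = 0.453551 + 0.511612 = 0.965163.
Q̄ = (S_0/π) × [bracket] = (1361/π) × 0.965163 = 418.13 W/m².
Ratio Q̄_A / Q̄_B = 358.81 / 418.13 = 0.8581.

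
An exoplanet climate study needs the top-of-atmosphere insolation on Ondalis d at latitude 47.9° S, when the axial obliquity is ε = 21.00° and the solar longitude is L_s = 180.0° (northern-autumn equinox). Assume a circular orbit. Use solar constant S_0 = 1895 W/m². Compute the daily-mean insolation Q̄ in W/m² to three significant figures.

Q̄ ≈ 404 W/m²

Solar declination: sin δ = sin ε · sin L_s = sin 21.00° × sin 180.0° = 0.00000, so δ = +0.000°.
cos h₀ = −tan(-47.9°) tan(+0.000°) = 0.0000, h₀ = 1.5708 rad.
Bracket: h₀ sin ϕ sin δ + cos ϕ cos δ sin h₀ = 1.5708×-0.74198×0.00000 + 0.67043×1.00000×1.00000 = -0.000000 + 0.670430 = 0.670430.
Q̄ = (S_0/π) × [bracket] = (1895/π) × 0.670430 = 404.4 W/m².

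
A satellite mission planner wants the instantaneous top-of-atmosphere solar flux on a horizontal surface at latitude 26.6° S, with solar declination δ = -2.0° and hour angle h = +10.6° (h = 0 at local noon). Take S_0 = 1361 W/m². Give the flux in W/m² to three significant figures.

cos θ_z = sin ϕ sin δ + cos ϕ cos δ cos h = 0.015627 + 0.878360 = 0.893987.
Flux = S_0 · cos θ_z = 1361 × 0.893987 = 1217 W/m².

1.22e+03 W/m²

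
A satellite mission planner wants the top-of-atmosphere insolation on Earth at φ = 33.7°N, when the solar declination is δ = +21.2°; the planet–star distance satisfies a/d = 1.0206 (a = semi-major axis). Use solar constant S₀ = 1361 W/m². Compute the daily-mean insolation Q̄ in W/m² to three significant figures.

cos H₀ = −tan(+33.7°) tan(+21.200°) = -0.2587, H₀ = 1.8325 rad.
Bracket: H₀ sin φ sin δ + cos φ cos δ sin H₀ = 1.8325×0.55484×0.36162 + 0.83195×0.93232×0.96596 = 0.367675 + 0.749241 = 1.116916.
Inverse-square distance factor (a/d)² = 1.0206² = 1.041624.
Q̄ = (S₀/π) × 1.041624 × [bracket] = (1361/π) × 1.041624 × 1.116916 = 504.0 W/m².

Q̄ ≈ 504 W/m²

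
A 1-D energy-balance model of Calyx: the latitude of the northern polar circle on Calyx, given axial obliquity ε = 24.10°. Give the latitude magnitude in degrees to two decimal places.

The polar circle is the lowest latitude that experiences at least one full rotation of continuous daylight at the northern-summer solstice; it lies at |ϕ| = 90° − ε = 90° − 24.10° = 65.90°.

65.90°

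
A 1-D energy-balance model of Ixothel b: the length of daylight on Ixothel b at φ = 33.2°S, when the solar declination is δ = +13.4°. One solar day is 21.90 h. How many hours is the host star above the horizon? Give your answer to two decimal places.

cos H₀ = −tan φ · tan δ = −tan(-33.2°) × tan(+13.400°) = 0.1559, so H₀ = 1.4143 rad = 81.03°.
Daylight = 2H₀/(2π) × 21.90 h = (1.4143/π) × 21.90 = 9.86 h.

9.86 h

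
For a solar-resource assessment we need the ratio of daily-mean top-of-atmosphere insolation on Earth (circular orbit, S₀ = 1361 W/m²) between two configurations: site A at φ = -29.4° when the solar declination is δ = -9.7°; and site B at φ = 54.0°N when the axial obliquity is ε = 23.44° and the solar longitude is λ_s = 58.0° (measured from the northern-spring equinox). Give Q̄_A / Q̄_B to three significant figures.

Q̄_A / Q̄_B ≈ 0.945

— Configuration A (φ=-29.4°):
cos H₀ = −tan(-29.4°) tan(-9.700°) = -0.0963, H₀ = 1.6673 rad.
Bracket: H₀ sin φ sin δ + cos φ cos δ sin H₀ = 1.6673×-0.49090×-0.16849 + 0.87121×0.98570×0.99535 = 0.137905 + 0.854759 = 0.992664.
Q̄ = (S₀/π) × [bracket] = (1361/π) × 0.992664 = 430.04 W/m².
— Configuration B (φ=+54.0°):
Solar declination: sin δ = sin ε · sin λ_s = sin 23.44° × sin 58.0° = 0.33734, so δ = +19.715°.
cos H₀ = −tan(+54.0°) tan(+19.715°) = -0.4932, H₀ = 2.0866 rad.
Bracket: H₀ sin φ sin δ + cos φ cos δ sin H₀ = 2.0866×0.80902×0.33734 + 0.58779×0.94138×0.86990 = 0.569464 + 0.481345 = 1.050809.
Q̄ = (S₀/π) × [bracket] = (1361/π) × 1.050809 = 455.23 W/m².
Ratio Q̄_A / Q̄_B = 430.04 / 455.23 = 0.9447.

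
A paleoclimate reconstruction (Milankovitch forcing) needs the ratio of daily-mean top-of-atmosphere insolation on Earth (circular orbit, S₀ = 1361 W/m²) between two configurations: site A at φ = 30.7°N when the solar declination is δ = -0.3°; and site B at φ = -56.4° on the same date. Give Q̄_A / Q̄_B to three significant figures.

— Configuration A (φ=+30.7°):
cos H₀ = −tan(+30.7°) tan(-0.300°) = 0.0031, H₀ = 1.5677 rad.
Bracket: H₀ sin φ sin δ + cos φ cos δ sin H₀ = 1.5677×0.51054×-0.00524 + 0.85985×0.99999×1.00000 = -0.004194 + 0.859841 = 0.855647.
Q̄ = (S₀/π) × [bracket] = (1361/π) × 0.855647 = 370.68 W/m².
— Configuration B (φ=-56.4°):
cos H₀ = −tan(-56.4°) tan(-0.300°) = -0.0079, H₀ = 1.5787 rad.
Bracket: H₀ sin φ sin δ + cos φ cos δ sin H₀ = 1.5787×-0.83292×-0.00524 + 0.55339×0.99999×0.99997 = 0.006890 + 0.553368 = 0.560258.
Q̄ = (S₀/π) × [bracket] = (1361/π) × 0.560258 = 242.71 W/m².
Ratio Q̄_A / Q̄_B = 370.68 / 242.71 = 1.527.

Q̄_A / Q̄_B ≈ 1.53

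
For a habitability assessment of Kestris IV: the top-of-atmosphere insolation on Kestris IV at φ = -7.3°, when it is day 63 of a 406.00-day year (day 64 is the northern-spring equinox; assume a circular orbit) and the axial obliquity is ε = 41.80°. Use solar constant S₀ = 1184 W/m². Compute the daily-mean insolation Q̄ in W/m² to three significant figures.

Q̄ ≈ 375 W/m²

Solar longitude: λ_s = 360° × (63 − 64)/406.00 = -0.887°, i.e. -0.887° + 360° = 359.113°.
sin δ = sin 41.80° × sin 359.113° = -0.01031, so δ = -0.591°.
cos H₀ = −tan(-7.3°) tan(-0.591°) = -0.0013, H₀ = 1.5721 rad.
Bracket: H₀ sin φ sin δ + cos φ cos δ sin H₀ = 1.5721×-0.12706×-0.01031 + 0.99189×0.99995×1.00000 = 0.002059 + 0.991840 = 0.993899.
Q̄ = (S₀/π) × [bracket] = (1184/π) × 0.993899 = 374.6 W/m².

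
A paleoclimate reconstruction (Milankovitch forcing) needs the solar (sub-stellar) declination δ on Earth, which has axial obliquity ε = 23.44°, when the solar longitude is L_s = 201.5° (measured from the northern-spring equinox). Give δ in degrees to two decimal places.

δ = -8.38°

sin δ = sin ε · sin L_s = sin 23.44° × sin 201.5° = -0.145790.
δ = arcsin(-0.145790) = -8.38°.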